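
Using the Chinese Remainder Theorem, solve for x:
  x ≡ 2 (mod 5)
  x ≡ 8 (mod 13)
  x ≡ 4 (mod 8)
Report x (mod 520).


Moduli 5, 13, 8 are pairwise coprime; by CRT there is a unique solution modulo M = 5 · 13 · 8 = 520.
Solve pairwise, accumulating the modulus:
  Start with x ≡ 2 (mod 5).
  Combine with x ≡ 8 (mod 13): since gcd(5, 13) = 1, we get a unique residue mod 65.
    Write x = 2 + 5·t and substitute into x ≡ 8 (mod 13): 5·t ≡ 8 − 2 = 6 (mod 13).
    The inverse of 5 mod 13 is 8 (since 5·8 = 40 = 3·13 + 1), so t ≡ 8·6 = 48 ≡ 9 (mod 13).
    Then x = 2 + 5·9 = 47, valid modulo lcm(5, 13) = 65: x ≡ 47 (mod 65).
  Combine with x ≡ 4 (mod 8): since gcd(65, 8) = 1, we get a unique residue mod 520.
    Write x = 47 + 65·t and substitute into x ≡ 4 (mod 8): 65·t ≡ 4 − 47 = -43 (mod 8).
    Reduce coefficients mod 8: 1·t ≡ 5 (mod 8).
    So t ≡ 5 (mod 8).
    Then x = 47 + 65·5 = 372, valid modulo lcm(65, 8) = 520: x ≡ 372 (mod 520).
Verify: 372 mod 5 = 2 ✓, 372 mod 13 = 8 ✓, 372 mod 8 = 4 ✓.

x ≡ 372 (mod 520).


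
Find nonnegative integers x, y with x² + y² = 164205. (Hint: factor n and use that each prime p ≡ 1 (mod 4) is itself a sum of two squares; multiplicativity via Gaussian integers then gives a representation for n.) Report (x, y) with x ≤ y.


Step 1: Factor n = 164205 = 3^2 · 5 · 41 · 89.
Step 2: Check the mod-4 condition on each prime factor: 3 ≡ 3 (mod 4), exponent 2 (must be even); 5 ≡ 1 (mod 4), exponent 1; 41 ≡ 1 (mod 4), exponent 1; 89 ≡ 1 (mod 4), exponent 1.
All primes ≡ 3 (mod 4) appear to even exponent (or don't appear), so by the two-squares theorem n IS expressible as a sum of two squares.
Step 3: Build a representation. Group n = k² · m with k = 3 and m = 5 · 41 · 89 = 18245 (a product of primes ≡ 1 (mod 4)); a representation of m scales to one of n via (k·x)² + (k·y)² = k²(x² + y²). Each prime p ≡ 1 (mod 4) is itself a sum of two squares; find a² by testing p − a² for a perfect square:
  5: 5 − 1² = 4 = 2² ⇒ 5 = 1² + 2².
  41: 41 − 1² = 40, 41 − 2² = 37, 41 − 3² = 32, 41 − 4² = 25 = 5² ⇒ 41 = 4² + 5².
  89: 89 − 1² = 88, 89 − 2² = 85, 89 − 3² = 80, 89 − 4² = 73, 89 − 5² = 64 = 8² ⇒ 89 = 5² + 8².
  Combine using the Brahmagupta–Fibonacci identity (a² + b²)(c² + d²) = (ac − bd)² + (ad + bc)² = (ac + bd)² + (ad − bc)²:
  5 · 41 = 205: from (1² + 2²)(4² + 5²), take (1·4 − 2·5, 1·5 + 2·4) = (4 − 10, 5 + 8) = (-6, 13); dropping signs (only squares matter) gives (6, 13); check 6² + 13² = 36 + 169 = 205 ✓.
  205 · 89 = 18245: from (6² + 13²)(5² + 8²), take (6·5 − 13·8, 6·8 + 13·5) = (30 − 104, 48 + 65) = (-74, 113); dropping signs (only squares matter) gives (74, 113); check 74² + 113² = 5476 + 12769 = 18245 ✓.
  Scale by k = 3: (3·74, 3·113) = (222, 339).
Step 4: Order so x ≤ y and verify: 222² + 339² = 49284 + 114921 = 164205 = n. ✓

n = 164205 = 222² + 339² (one valid representation with x ≤ y).


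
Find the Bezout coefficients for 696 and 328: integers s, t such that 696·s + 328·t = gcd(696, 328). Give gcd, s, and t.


Euclidean algorithm on (696, 328) — divide until remainder is 0:
  696 = 2 · 328 + 40
  328 = 8 · 40 + 8
  40 = 5 · 8 + 0
gcd(696, 328) = 8.
Track Bezout coefficients alongside the remainders: start with r₀ = 696 = a·1 + b·0 (s = 1, t = 0) and r₁ = 328 = a·0 + b·1 (s = 0, t = 1); each new remainder r_{k+1} = r_{k-1} − q_k·r_k inherits s_{k+1} = s_{k-1} − q_k·s_k, t_{k+1} = t_{k-1} − q_k·t_k, so r_k = a·s_k + b·t_k at every step:
  q = 2: r = 40, s = 1 − 2·0 = 1, t = 0 − 2·1 = -2  (check: 696·1 + 328·(-2) = 40)
  q = 8: r = 8, s = 0 − 8·1 = -8, t = 1 − 8·(-2) = 17  (check: 696·(-8) + 328·17 = 8)
The row with r = 8 (the gcd) gives the Bezout coefficients s = -8, t = 17.
Result: 696 · (-8) + 328 · (17) = 8.

gcd(696, 328) = 8; s = -8, t = 17 (check: 696·(-8) + 328·17 = 8).


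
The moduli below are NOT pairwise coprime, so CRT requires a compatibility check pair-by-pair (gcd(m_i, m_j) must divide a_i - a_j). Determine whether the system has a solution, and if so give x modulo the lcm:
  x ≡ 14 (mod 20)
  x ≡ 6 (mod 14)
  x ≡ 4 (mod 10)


Moduli 20, 14, 10 are not pairwise coprime, so CRT works modulo lcm(m_i) when all pairwise compatibility conditions hold.
Pairwise compatibility: gcd(m_i, m_j) must divide a_i - a_j for every pair.
Merge one congruence at a time:
  Start: x ≡ 14 (mod 20).
  Combine with x ≡ 6 (mod 14): gcd(20, 14) = 2; 6 - 14 = -8, which IS divisible by 2, so compatible.
    Write x = 14 + 20·t and substitute into x ≡ 6 (mod 14): 20·t ≡ 6 − 14 = -8 (mod 14).
    Divide the congruence (and modulus) by g = 2: 10·t ≡ -4 (mod 7).
    Reduce coefficients mod 7: 3·t ≡ 3 (mod 7).
    The inverse of 3 mod 7 is 5 (since 3·5 = 15 = 2·7 + 1), so t ≡ 5·3 = 15 ≡ 1 (mod 7).
    Then x = 14 + 20·1 = 34, valid modulo lcm(20, 14) = 140: x ≡ 34 (mod 140).
  Combine with x ≡ 4 (mod 10): gcd(140, 10) = 10; 4 - 34 = -30, which IS divisible by 10, so compatible.
    Write x = 34 + 140·t and substitute into x ≡ 4 (mod 10): 140·t ≡ 4 − 34 = -30 (mod 10).
    Divide the congruence (and modulus) by g = 10: 14·t ≡ -3 (mod 1).
    Modulo 1 every t works; take t = 0.
    Then x = 34 + 140·0 = 34, valid modulo lcm(140, 10) = 140: x ≡ 34 (mod 140).
Verify: 34 mod 20 = 14, 34 mod 14 = 6, 34 mod 10 = 4.

x ≡ 34 (mod 140).


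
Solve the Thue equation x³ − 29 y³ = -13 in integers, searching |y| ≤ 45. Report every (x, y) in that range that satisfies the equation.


The equation is x³ - 29y³ = -13. For fixed y, x³ = 29·y³ − 13, so a solution requires the RHS to be a perfect cube.
Strategy: iterate y from -45 to 45, compute RHS = 29·y³ − 13, and check whether it is a (positive or negative) perfect cube.
Check small values of y:
  y = 0: RHS = -13 is not a perfect cube.
  y = 1: RHS = 16 is not a perfect cube.
  y = -1: RHS = -42 is not a perfect cube.
  y = 2: RHS = 219 is not a perfect cube.
  y = -2: RHS = -245 is not a perfect cube.
  y = 3: RHS = 770 is not a perfect cube.
  y = -3: RHS = -796 is not a perfect cube.
Continuing the search up to |y| = 45 finds no solutions either.
No (x, y) in the scanned range satisfies the equation.

No integer solutions with |y| ≤ 45.


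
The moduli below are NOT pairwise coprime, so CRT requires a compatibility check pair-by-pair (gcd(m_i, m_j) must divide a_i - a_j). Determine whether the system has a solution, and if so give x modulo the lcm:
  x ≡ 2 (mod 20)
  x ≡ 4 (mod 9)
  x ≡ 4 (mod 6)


Moduli 20, 9, 6 are not pairwise coprime, so CRT works modulo lcm(m_i) when all pairwise compatibility conditions hold.
Pairwise compatibility: gcd(m_i, m_j) must divide a_i - a_j for every pair.
Merge one congruence at a time:
  Start: x ≡ 2 (mod 20).
  Combine with x ≡ 4 (mod 9): gcd(20, 9) = 1; 4 - 2 = 2, which IS divisible by 1, so compatible.
    Write x = 2 + 20·t and substitute into x ≡ 4 (mod 9): 20·t ≡ 4 − 2 = 2 (mod 9).
    Reduce coefficients mod 9: 2·t ≡ 2 (mod 9).
    The inverse of 2 mod 9 is 5 (since 2·5 = 10 = 1·9 + 1), so t ≡ 5·2 = 10 ≡ 1 (mod 9).
    Then x = 2 + 20·1 = 22, valid modulo lcm(20, 9) = 180: x ≡ 22 (mod 180).
  Combine with x ≡ 4 (mod 6): gcd(180, 6) = 6; 4 - 22 = -18, which IS divisible by 6, so compatible.
    Write x = 22 + 180·t and substitute into x ≡ 4 (mod 6): 180·t ≡ 4 − 22 = -18 (mod 6).
    Divide the congruence (and modulus) by g = 6: 30·t ≡ -3 (mod 1).
    Modulo 1 every t works; take t = 0.
    Then x = 22 + 180·0 = 22, valid modulo lcm(180, 6) = 180: x ≡ 22 (mod 180).
Verify: 22 mod 20 = 2, 22 mod 9 = 4, 22 mod 6 = 4.

x ≡ 22 (mod 180).


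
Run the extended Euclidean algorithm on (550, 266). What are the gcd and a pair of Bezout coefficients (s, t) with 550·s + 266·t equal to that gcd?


Euclidean algorithm on (550, 266) — divide until remainder is 0:
  550 = 2 · 266 + 18
  266 = 14 · 18 + 14
  18 = 1 · 14 + 4
  14 = 3 · 4 + 2
  4 = 2 · 2 + 0
gcd(550, 266) = 2.
Track Bezout coefficients alongside the remainders: start with r₀ = 550 = a·1 + b·0 (s = 1, t = 0) and r₁ = 266 = a·0 + b·1 (s = 0, t = 1); each new remainder r_{k+1} = r_{k-1} − q_k·r_k inherits s_{k+1} = s_{k-1} − q_k·s_k, t_{k+1} = t_{k-1} − q_k·t_k, so r_k = a·s_k + b·t_k at every step:
  q = 2: r = 18, s = 1 − 2·0 = 1, t = 0 − 2·1 = -2  (check: 550·1 + 266·(-2) = 18)
  q = 14: r = 14, s = 0 − 14·1 = -14, t = 1 − 14·(-2) = 29  (check: 550·(-14) + 266·29 = 14)
  q = 1: r = 4, s = 1 − 1·(-14) = 15, t = -2 − 1·29 = -31  (check: 550·15 + 266·(-31) = 4)
  q = 3: r = 2, s = -14 − 3·15 = -59, t = 29 − 3·(-31) = 122  (check: 550·(-59) + 266·122 = 2)
The row with r = 2 (the gcd) gives the Bezout coefficients s = -59, t = 122.
Result: 550 · (-59) + 266 · (122) = 2.

gcd(550, 266) = 2; s = -59, t = 122 (check: 550·(-59) + 266·122 = 2).


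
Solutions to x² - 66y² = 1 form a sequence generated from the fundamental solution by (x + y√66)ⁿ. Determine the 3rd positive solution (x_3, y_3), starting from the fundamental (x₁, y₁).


Step 1: Find the fundamental solution (x₁, y₁) of x² - 66y² = 1.
  Expand √66 as a continued fraction. a₀ = ⌊√66⌋ = 8; iterate m_{k+1} = d_k·a_k − m_k, d_{k+1} = (66 − m_{k+1}²)/d_k, a_{k+1} = ⌊(a₀ + m_{k+1})/d_{k+1}⌋ (starting m₀ = 0, d₀ = 1), with convergents p_k = a_k·p_{k-1} + p_{k-2}, q_k = a_k·q_{k-1} + q_{k-2} (p₋₁ = 1, q₋₁ = 0):
  k = 0: a₀ = 8; p₀/q₀ = 8/1; p₀² − 66·q₀² = 64 − 66 = -2.
  k = 1: m = 8, d = 2, a = ⌊(8 + 8)/2⌋ = 8; p/q = (8·8 + 1)/(8·1 + 0) = 65/8; p² − 66·q² = 4225 − 4224 = 1.
  The first convergent with p² − 66·q² = 1 gives the fundamental solution (x₁, y₁) = (65, 8).
Step 2: Apply the recurrence (x_{n+1}, y_{n+1}) = (x₁x_n + 66y₁y_n, x₁y_n + y₁x_n) repeatedly.
  From (x_1, y_1) = (65, 8): x_2 = 65·65 + 66·8·8 = 8449; y_2 = 65·8 + 8·65 = 1040.
  From (x_2, y_2) = (8449, 1040): x_3 = 65·8449 + 66·8·1040 = 1098305; y_3 = 65·1040 + 8·8449 = 135192.
Step 3: Verify x_3² - 66·y_3² = 1206273873025 - 1206273873024 = 1 (should be 1). ✓

(x_1, y_1) = (65, 8); (x_3, y_3) = (1098305, 135192).


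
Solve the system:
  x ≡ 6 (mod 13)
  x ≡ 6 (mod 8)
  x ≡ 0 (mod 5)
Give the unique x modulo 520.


Moduli 13, 8, 5 are pairwise coprime; by CRT there is a unique solution modulo M = 13 · 8 · 5 = 520.
Solve pairwise, accumulating the modulus:
  Start with x ≡ 6 (mod 13).
  Combine with x ≡ 6 (mod 8): since gcd(13, 8) = 1, we get a unique residue mod 104.
    Write x = 6 + 13·t and substitute into x ≡ 6 (mod 8): 13·t ≡ 6 − 6 = 0 (mod 8).
    Reduce coefficients mod 8: 5·t ≡ 0 (mod 8).
    The inverse of 5 mod 8 is 5 (since 5·5 = 25 = 3·8 + 1), so t ≡ 5·0 = 0 ≡ 0 (mod 8).
    Then x = 6 + 13·0 = 6, valid modulo lcm(13, 8) = 104: x ≡ 6 (mod 104).
  Combine with x ≡ 0 (mod 5): since gcd(104, 5) = 1, we get a unique residue mod 520.
    Write x = 6 + 104·t and substitute into x ≡ 0 (mod 5): 104·t ≡ 0 − 6 = -6 (mod 5).
    Reduce coefficients mod 5: 4·t ≡ 4 (mod 5).
    The inverse of 4 mod 5 is 4 (since 4·4 = 16 = 3·5 + 1), so t ≡ 4·4 = 16 ≡ 1 (mod 5).
    Then x = 6 + 104·1 = 110, valid modulo lcm(104, 5) = 520: x ≡ 110 (mod 520).
Verify: 110 mod 13 = 6 ✓, 110 mod 8 = 6 ✓, 110 mod 5 = 0 ✓.

x ≡ 110 (mod 520).


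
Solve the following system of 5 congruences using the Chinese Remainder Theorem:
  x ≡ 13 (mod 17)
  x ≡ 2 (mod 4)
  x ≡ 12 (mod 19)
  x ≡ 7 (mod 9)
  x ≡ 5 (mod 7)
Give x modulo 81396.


Product of moduli M = 17 · 4 · 19 · 9 · 7 = 81396.
Merge one congruence at a time:
  Start: x ≡ 13 (mod 17).
  Combine with x ≡ 2 (mod 4); new modulus lcm = 68.
    Write x = 13 + 17·t and substitute into x ≡ 2 (mod 4): 17·t ≡ 2 − 13 = -11 (mod 4).
    Reduce coefficients mod 4: 1·t ≡ 1 (mod 4).
    So t ≡ 1 (mod 4).
    Then x = 13 + 17·1 = 30, valid modulo lcm(17, 4) = 68: x ≡ 30 (mod 68).
  Combine with x ≡ 12 (mod 19); new modulus lcm = 1292.
    Write x = 30 + 68·t and substitute into x ≡ 12 (mod 19): 68·t ≡ 12 − 30 = -18 (mod 19).
    Reduce coefficients mod 19: 11·t ≡ 1 (mod 19).
    The inverse of 11 mod 19 is 7 (since 11·7 = 77 = 4·19 + 1), so t ≡ 7·1 = 7 ≡ 7 (mod 19).
    Then x = 30 + 68·7 = 506, valid modulo lcm(68, 19) = 1292: x ≡ 506 (mod 1292).
  Combine with x ≡ 7 (mod 9); new modulus lcm = 11628.
    Write x = 506 + 1292·t and substitute into x ≡ 7 (mod 9): 1292·t ≡ 7 − 506 = -499 (mod 9).
    Reduce coefficients mod 9: 5·t ≡ 5 (mod 9).
    The inverse of 5 mod 9 is 2 (since 5·2 = 10 = 1·9 + 1), so t ≡ 2·5 = 10 ≡ 1 (mod 9).
    Then x = 506 + 1292·1 = 1798, valid modulo lcm(1292, 9) = 11628: x ≡ 1798 (mod 11628).
  Combine with x ≡ 5 (mod 7); new modulus lcm = 81396.
    Write x = 1798 + 11628·t and substitute into x ≡ 5 (mod 7): 11628·t ≡ 5 − 1798 = -1793 (mod 7).
    Reduce coefficients mod 7: 1·t ≡ 6 (mod 7).
    So t ≡ 6 (mod 7).
    Then x = 1798 + 11628·6 = 71566, valid modulo lcm(11628, 7) = 81396: x ≡ 71566 (mod 81396).
Verify against each original: 71566 mod 17 = 13, 71566 mod 4 = 2, 71566 mod 19 = 12, 71566 mod 9 = 7, 71566 mod 7 = 5.

x ≡ 71566 (mod 81396).


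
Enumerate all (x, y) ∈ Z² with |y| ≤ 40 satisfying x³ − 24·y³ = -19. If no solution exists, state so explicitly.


The equation is x³ - 24y³ = -19. For fixed y, x³ = 24·y³ − 19, so a solution requires the RHS to be a perfect cube.
Strategy: iterate y from -40 to 40, compute RHS = 24·y³ − 19, and check whether it is a (positive or negative) perfect cube.
Check small values of y:
  y = 0: RHS = -19 is not a perfect cube.
  y = 1: RHS = 5 is not a perfect cube.
  y = -1: RHS = -43 is not a perfect cube.
  y = 2: RHS = 173 is not a perfect cube.
  y = -2: RHS = -211 is not a perfect cube.
  y = 3: RHS = 629 is not a perfect cube.
  y = -3: RHS = -667 is not a perfect cube.
Continuing the search up to |y| = 40 finds no solutions either.
No (x, y) in the scanned range satisfies the equation.

No integer solutions with |y| ≤ 40.


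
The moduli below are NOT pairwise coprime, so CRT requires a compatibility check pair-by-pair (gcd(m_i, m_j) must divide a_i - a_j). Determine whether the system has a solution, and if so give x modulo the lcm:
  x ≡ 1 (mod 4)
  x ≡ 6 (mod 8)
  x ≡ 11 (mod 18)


Moduli 4, 8, 18 are not pairwise coprime, so CRT works modulo lcm(m_i) when all pairwise compatibility conditions hold.
Pairwise compatibility: gcd(m_i, m_j) must divide a_i - a_j for every pair.
Merge one congruence at a time:
  Start: x ≡ 1 (mod 4).
  Combine with x ≡ 6 (mod 8): gcd(4, 8) = 4, and 6 - 1 = 5 is NOT divisible by 4.
    ⇒ system is inconsistent (no integer solution).

No solution (the system is inconsistent).


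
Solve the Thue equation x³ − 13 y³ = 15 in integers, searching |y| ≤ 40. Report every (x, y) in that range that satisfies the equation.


The equation is x³ - 13y³ = 15. For fixed y, x³ = 13·y³ + 15, so a solution requires the RHS to be a perfect cube.
Strategy: iterate y from -40 to 40, compute RHS = 13·y³ + 15, and check whether it is a (positive or negative) perfect cube.
Check small values of y:
  y = 0: RHS = 15 is not a perfect cube.
  y = 1: RHS = 28 is not a perfect cube.
  y = -1: RHS = 2 is not a perfect cube.
  y = 2: RHS = 119 is not a perfect cube.
  y = -2: RHS = -89 is not a perfect cube.
  y = 3: RHS = 366 is not a perfect cube.
  y = -3: RHS = -336 is not a perfect cube.
Continuing the search up to |y| = 40 finds no solutions either.
No (x, y) in the scanned range satisfies the equation.

No integer solutions with |y| ≤ 40.


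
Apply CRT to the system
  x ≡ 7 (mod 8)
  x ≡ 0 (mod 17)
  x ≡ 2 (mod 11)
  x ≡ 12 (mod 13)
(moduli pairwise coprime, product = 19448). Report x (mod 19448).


Product of moduli M = 8 · 17 · 11 · 13 = 19448.
Merge one congruence at a time:
  Start: x ≡ 7 (mod 8).
  Combine with x ≡ 0 (mod 17); new modulus lcm = 136.
    Write x = 7 + 8·t and substitute into x ≡ 0 (mod 17): 8·t ≡ 0 − 7 = -7 (mod 17).
    Reduce coefficients mod 17: 8·t ≡ 10 (mod 17).
    The inverse of 8 mod 17 is 15 (since 8·15 = 120 = 7·17 + 1), so t ≡ 15·10 = 150 ≡ 14 (mod 17).
    Then x = 7 + 8·14 = 119, valid modulo lcm(8, 17) = 136: x ≡ 119 (mod 136).
  Combine with x ≡ 2 (mod 11); new modulus lcm = 1496.
    Write x = 119 + 136·t and substitute into x ≡ 2 (mod 11): 136·t ≡ 2 − 119 = -117 (mod 11).
    Reduce coefficients mod 11: 4·t ≡ 4 (mod 11).
    The inverse of 4 mod 11 is 3 (since 4·3 = 12 = 1·11 + 1), so t ≡ 3·4 = 12 ≡ 1 (mod 11).
    Then x = 119 + 136·1 = 255, valid modulo lcm(136, 11) = 1496: x ≡ 255 (mod 1496).
  Combine with x ≡ 12 (mod 13); new modulus lcm = 19448.
    Write x = 255 + 1496·t and substitute into x ≡ 12 (mod 13): 1496·t ≡ 12 − 255 = -243 (mod 13).
    Reduce coefficients mod 13: 1·t ≡ 4 (mod 13).
    So t ≡ 4 (mod 13).
    Then x = 255 + 1496·4 = 6239, valid modulo lcm(1496, 13) = 19448: x ≡ 6239 (mod 19448).
Verify against each original: 6239 mod 8 = 7, 6239 mod 17 = 0, 6239 mod 11 = 2, 6239 mod 13 = 12.

x ≡ 6239 (mod 19448).


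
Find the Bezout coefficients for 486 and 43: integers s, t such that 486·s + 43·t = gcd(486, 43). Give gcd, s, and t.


Euclidean algorithm on (486, 43) — divide until remainder is 0:
  486 = 11 · 43 + 13
  43 = 3 · 13 + 4
  13 = 3 · 4 + 1
  4 = 4 · 1 + 0
gcd(486, 43) = 1.
Track Bezout coefficients alongside the remainders: start with r₀ = 486 = a·1 + b·0 (s = 1, t = 0) and r₁ = 43 = a·0 + b·1 (s = 0, t = 1); each new remainder r_{k+1} = r_{k-1} − q_k·r_k inherits s_{k+1} = s_{k-1} − q_k·s_k, t_{k+1} = t_{k-1} − q_k·t_k, so r_k = a·s_k + b·t_k at every step:
  q = 11: r = 13, s = 1 − 11·0 = 1, t = 0 − 11·1 = -11  (check: 486·1 + 43·(-11) = 13)
  q = 3: r = 4, s = 0 − 3·1 = -3, t = 1 − 3·(-11) = 34  (check: 486·(-3) + 43·34 = 4)
  q = 3: r = 1, s = 1 − 3·(-3) = 10, t = -11 − 3·34 = -113  (check: 486·10 + 43·(-113) = 1)
The row with r = 1 (the gcd) gives the Bezout coefficients s = 10, t = -113.
Result: 486 · (10) + 43 · (-113) = 1.

gcd(486, 43) = 1; s = 10, t = -113 (check: 486·10 + 43·(-113) = 1).


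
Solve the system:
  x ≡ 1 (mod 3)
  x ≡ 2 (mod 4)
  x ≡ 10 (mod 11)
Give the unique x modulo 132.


Moduli 3, 4, 11 are pairwise coprime; by CRT there is a unique solution modulo M = 3 · 4 · 11 = 132.
Solve pairwise, accumulating the modulus:
  Start with x ≡ 1 (mod 3).
  Combine with x ≡ 2 (mod 4): since gcd(3, 4) = 1, we get a unique residue mod 12.
    Write x = 1 + 3·t and substitute into x ≡ 2 (mod 4): 3·t ≡ 2 − 1 = 1 (mod 4).
    The inverse of 3 mod 4 is 3 (since 3·3 = 9 = 2·4 + 1), so t ≡ 3·1 = 3 ≡ 3 (mod 4).
    Then x = 1 + 3·3 = 10, valid modulo lcm(3, 4) = 12: x ≡ 10 (mod 12).
  Combine with x ≡ 10 (mod 11): since gcd(12, 11) = 1, we get a unique residue mod 132.
    Write x = 10 + 12·t and substitute into x ≡ 10 (mod 11): 12·t ≡ 10 − 10 = 0 (mod 11).
    Reduce coefficients mod 11: 1·t ≡ 0 (mod 11).
    So t ≡ 0 (mod 11).
    Then x = 10 + 12·0 = 10, valid modulo lcm(12, 11) = 132: x ≡ 10 (mod 132).
Verify: 10 mod 3 = 1 ✓, 10 mod 4 = 2 ✓, 10 mod 11 = 10 ✓.

x ≡ 10 (mod 132).


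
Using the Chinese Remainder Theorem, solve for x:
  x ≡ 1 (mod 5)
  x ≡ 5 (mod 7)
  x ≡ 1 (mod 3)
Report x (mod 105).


Moduli 5, 7, 3 are pairwise coprime; by CRT there is a unique solution modulo M = 5 · 7 · 3 = 105.
Solve pairwise, accumulating the modulus:
  Start with x ≡ 1 (mod 5).
  Combine with x ≡ 5 (mod 7): since gcd(5, 7) = 1, we get a unique residue mod 35.
    Write x = 1 + 5·t and substitute into x ≡ 5 (mod 7): 5·t ≡ 5 − 1 = 4 (mod 7).
    The inverse of 5 mod 7 is 3 (since 5·3 = 15 = 2·7 + 1), so t ≡ 3·4 = 12 ≡ 5 (mod 7).
    Then x = 1 + 5·5 = 26, valid modulo lcm(5, 7) = 35: x ≡ 26 (mod 35).
  Combine with x ≡ 1 (mod 3): since gcd(35, 3) = 1, we get a unique residue mod 105.
    Write x = 26 + 35·t and substitute into x ≡ 1 (mod 3): 35·t ≡ 1 − 26 = -25 (mod 3).
    Reduce coefficients mod 3: 2·t ≡ 2 (mod 3).
    The inverse of 2 mod 3 is 2 (since 2·2 = 4 = 1·3 + 1), so t ≡ 2·2 = 4 ≡ 1 (mod 3).
    Then x = 26 + 35·1 = 61, valid modulo lcm(35, 3) = 105: x ≡ 61 (mod 105).
Verify: 61 mod 5 = 1 ✓, 61 mod 7 = 5 ✓, 61 mod 3 = 1 ✓.

x ≡ 61 (mod 105).


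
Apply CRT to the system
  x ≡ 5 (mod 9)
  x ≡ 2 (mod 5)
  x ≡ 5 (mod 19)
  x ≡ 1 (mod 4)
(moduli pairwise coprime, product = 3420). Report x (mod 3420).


Product of moduli M = 9 · 5 · 19 · 4 = 3420.
Merge one congruence at a time:
  Start: x ≡ 5 (mod 9).
  Combine with x ≡ 2 (mod 5); new modulus lcm = 45.
    Write x = 5 + 9·t and substitute into x ≡ 2 (mod 5): 9·t ≡ 2 − 5 = -3 (mod 5).
    Reduce coefficients mod 5: 4·t ≡ 2 (mod 5).
    The inverse of 4 mod 5 is 4 (since 4·4 = 16 = 3·5 + 1), so t ≡ 4·2 = 8 ≡ 3 (mod 5).
    Then x = 5 + 9·3 = 32, valid modulo lcm(9, 5) = 45: x ≡ 32 (mod 45).
  Combine with x ≡ 5 (mod 19); new modulus lcm = 855.
    Write x = 32 + 45·t and substitute into x ≡ 5 (mod 19): 45·t ≡ 5 − 32 = -27 (mod 19).
    Reduce coefficients mod 19: 7·t ≡ 11 (mod 19).
    The inverse of 7 mod 19 is 11 (since 7·11 = 77 = 4·19 + 1), so t ≡ 11·11 = 121 ≡ 7 (mod 19).
    Then x = 32 + 45·7 = 347, valid modulo lcm(45, 19) = 855: x ≡ 347 (mod 855).
  Combine with x ≡ 1 (mod 4); new modulus lcm = 3420.
    Write x = 347 + 855·t and substitute into x ≡ 1 (mod 4): 855·t ≡ 1 − 347 = -346 (mod 4).
    Reduce coefficients mod 4: 3·t ≡ 2 (mod 4).
    The inverse of 3 mod 4 is 3 (since 3·3 = 9 = 2·4 + 1), so t ≡ 3·2 = 6 ≡ 2 (mod 4).
    Then x = 347 + 855·2 = 2057, valid modulo lcm(855, 4) = 3420: x ≡ 2057 (mod 3420).
Verify against each original: 2057 mod 9 = 5, 2057 mod 5 = 2, 2057 mod 19 = 5, 2057 mod 4 = 1.

x ≡ 2057 (mod 3420).


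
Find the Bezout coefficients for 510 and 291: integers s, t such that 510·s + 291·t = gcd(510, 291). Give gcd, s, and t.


Euclidean algorithm on (510, 291) — divide until remainder is 0:
  510 = 1 · 291 + 219
  291 = 1 · 219 + 72
  219 = 3 · 72 + 3
  72 = 24 · 3 + 0
gcd(510, 291) = 3.
Track Bezout coefficients alongside the remainders: start with r₀ = 510 = a·1 + b·0 (s = 1, t = 0) and r₁ = 291 = a·0 + b·1 (s = 0, t = 1); each new remainder r_{k+1} = r_{k-1} − q_k·r_k inherits s_{k+1} = s_{k-1} − q_k·s_k, t_{k+1} = t_{k-1} − q_k·t_k, so r_k = a·s_k + b·t_k at every step:
  q = 1: r = 219, s = 1 − 1·0 = 1, t = 0 − 1·1 = -1  (check: 510·1 + 291·(-1) = 219)
  q = 1: r = 72, s = 0 − 1·1 = -1, t = 1 − 1·(-1) = 2  (check: 510·(-1) + 291·2 = 72)
  q = 3: r = 3, s = 1 − 3·(-1) = 4, t = -1 − 3·2 = -7  (check: 510·4 + 291·(-7) = 3)
The row with r = 3 (the gcd) gives the Bezout coefficients s = 4, t = -7.
Result: 510 · (4) + 291 · (-7) = 3.

gcd(510, 291) = 3; s = 4, t = -7 (check: 510·4 + 291·(-7) = 3).


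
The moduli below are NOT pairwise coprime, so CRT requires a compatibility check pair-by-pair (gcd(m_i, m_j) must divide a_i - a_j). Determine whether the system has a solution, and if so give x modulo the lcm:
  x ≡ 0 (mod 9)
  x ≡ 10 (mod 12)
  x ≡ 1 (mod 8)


Moduli 9, 12, 8 are not pairwise coprime, so CRT works modulo lcm(m_i) when all pairwise compatibility conditions hold.
Pairwise compatibility: gcd(m_i, m_j) must divide a_i - a_j for every pair.
Merge one congruence at a time:
  Start: x ≡ 0 (mod 9).
  Combine with x ≡ 10 (mod 12): gcd(9, 12) = 3, and 10 - 0 = 10 is NOT divisible by 3.
    ⇒ system is inconsistent (no integer solution).

No solution (the system is inconsistent).


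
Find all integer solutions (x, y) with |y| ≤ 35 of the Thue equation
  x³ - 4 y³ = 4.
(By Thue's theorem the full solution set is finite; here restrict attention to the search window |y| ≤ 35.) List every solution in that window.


The equation is x³ - 4y³ = 4. For fixed y, x³ = 4·y³ + 4, so a solution requires the RHS to be a perfect cube.
Strategy: iterate y from -35 to 35, compute RHS = 4·y³ + 4, and check whether it is a (positive or negative) perfect cube.
Check small values of y:
  y = 0: RHS = 4 is not a perfect cube.
  y = 1: RHS = 8 = (2)³ ⇒ x = 2 works.
  y = -1: RHS = 0 = (0)³ ⇒ x = 0 works.
  y = 2: RHS = 36 is not a perfect cube.
  y = -2: RHS = -28 is not a perfect cube.
  y = 3: RHS = 112 is not a perfect cube.
  y = -3: RHS = -104 is not a perfect cube.
Continuing the search up to |y| = 35 finds no further solutions beyond those listed.
Collected solutions: (0, -1), (2, 1).

Solutions (with |y| ≤ 35): (0, -1), (2, 1).


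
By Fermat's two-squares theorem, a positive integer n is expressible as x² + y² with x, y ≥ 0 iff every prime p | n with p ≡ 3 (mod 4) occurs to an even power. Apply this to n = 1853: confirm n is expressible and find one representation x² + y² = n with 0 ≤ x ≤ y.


Step 1: Factor n = 1853 = 17 · 109.
Step 2: Check the mod-4 condition on each prime factor: 17 ≡ 1 (mod 4), exponent 1; 109 ≡ 1 (mod 4), exponent 1.
All primes ≡ 3 (mod 4) appear to even exponent (or don't appear), so by the two-squares theorem n IS expressible as a sum of two squares.
Step 3: Build a representation. Here n = 17 · 109 is a product of primes ≡ 1 (mod 4). Each prime p ≡ 1 (mod 4) is itself a sum of two squares; find a² by testing p − a² for a perfect square:
  17: 17 − 1² = 16 = 4² ⇒ 17 = 1² + 4².
  109: 109 − 1² = 108, 109 − 2² = 105, 109 − 3² = 100 = 10² ⇒ 109 = 3² + 10².
  Combine using the Brahmagupta–Fibonacci identity (a² + b²)(c² + d²) = (ac − bd)² + (ad + bc)² = (ac + bd)² + (ad − bc)²:
  17 · 109 = 1853: from (1² + 4²)(3² + 10²), take (1·3 − 4·10, 1·10 + 4·3) = (3 − 40, 10 + 12) = (-37, 22); dropping signs (only squares matter) gives (37, 22); check 37² + 22² = 1369 + 484 = 1853 ✓.
Step 4: Order so x ≤ y and verify: 22² + 37² = 484 + 1369 = 1853 = n. ✓

n = 1853 = 22² + 37² (one valid representation with x ≤ y).


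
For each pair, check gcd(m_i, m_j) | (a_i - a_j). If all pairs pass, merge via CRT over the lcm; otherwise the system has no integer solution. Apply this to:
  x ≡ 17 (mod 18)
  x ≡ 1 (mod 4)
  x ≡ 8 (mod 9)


Moduli 18, 4, 9 are not pairwise coprime, so CRT works modulo lcm(m_i) when all pairwise compatibility conditions hold.
Pairwise compatibility: gcd(m_i, m_j) must divide a_i - a_j for every pair.
Merge one congruence at a time:
  Start: x ≡ 17 (mod 18).
  Combine with x ≡ 1 (mod 4): gcd(18, 4) = 2; 1 - 17 = -16, which IS divisible by 2, so compatible.
    Write x = 17 + 18·t and substitute into x ≡ 1 (mod 4): 18·t ≡ 1 − 17 = -16 (mod 4).
    Divide the congruence (and modulus) by g = 2: 9·t ≡ -8 (mod 2).
    Reduce coefficients mod 2: 1·t ≡ 0 (mod 2).
    So t ≡ 0 (mod 2).
    Then x = 17 + 18·0 = 17, valid modulo lcm(18, 4) = 36: x ≡ 17 (mod 36).
  Combine with x ≡ 8 (mod 9): gcd(36, 9) = 9; 8 - 17 = -9, which IS divisible by 9, so compatible.
    Write x = 17 + 36·t and substitute into x ≡ 8 (mod 9): 36·t ≡ 8 − 17 = -9 (mod 9).
    Divide the congruence (and modulus) by g = 9: 4·t ≡ -1 (mod 1).
    Modulo 1 every t works; take t = 0.
    Then x = 17 + 36·0 = 17, valid modulo lcm(36, 9) = 36: x ≡ 17 (mod 36).
Verify: 17 mod 18 = 17, 17 mod 4 = 1, 17 mod 9 = 8.

x ≡ 17 (mod 36).


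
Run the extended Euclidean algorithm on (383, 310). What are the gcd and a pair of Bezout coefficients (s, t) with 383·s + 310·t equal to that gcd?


Euclidean algorithm on (383, 310) — divide until remainder is 0:
  383 = 1 · 310 + 73
  310 = 4 · 73 + 18
  73 = 4 · 18 + 1
  18 = 18 · 1 + 0
gcd(383, 310) = 1.
Track Bezout coefficients alongside the remainders: start with r₀ = 383 = a·1 + b·0 (s = 1, t = 0) and r₁ = 310 = a·0 + b·1 (s = 0, t = 1); each new remainder r_{k+1} = r_{k-1} − q_k·r_k inherits s_{k+1} = s_{k-1} − q_k·s_k, t_{k+1} = t_{k-1} − q_k·t_k, so r_k = a·s_k + b·t_k at every step:
  q = 1: r = 73, s = 1 − 1·0 = 1, t = 0 − 1·1 = -1  (check: 383·1 + 310·(-1) = 73)
  q = 4: r = 18, s = 0 − 4·1 = -4, t = 1 − 4·(-1) = 5  (check: 383·(-4) + 310·5 = 18)
  q = 4: r = 1, s = 1 − 4·(-4) = 17, t = -1 − 4·5 = -21  (check: 383·17 + 310·(-21) = 1)
The row with r = 1 (the gcd) gives the Bezout coefficients s = 17, t = -21.
Result: 383 · (17) + 310 · (-21) = 1.

gcd(383, 310) = 1; s = 17, t = -21 (check: 383·17 + 310·(-21) = 1).


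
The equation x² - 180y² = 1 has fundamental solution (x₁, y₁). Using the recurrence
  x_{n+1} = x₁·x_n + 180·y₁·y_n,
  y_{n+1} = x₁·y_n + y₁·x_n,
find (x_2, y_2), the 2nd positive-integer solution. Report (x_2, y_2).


Step 1: Find the fundamental solution (x₁, y₁) of x² - 180y² = 1.
  Expand √180 as a continued fraction. a₀ = ⌊√180⌋ = 13; iterate m_{k+1} = d_k·a_k − m_k, d_{k+1} = (180 − m_{k+1}²)/d_k, a_{k+1} = ⌊(a₀ + m_{k+1})/d_{k+1}⌋ (starting m₀ = 0, d₀ = 1), with convergents p_k = a_k·p_{k-1} + p_{k-2}, q_k = a_k·q_{k-1} + q_{k-2} (p₋₁ = 1, q₋₁ = 0):
  k = 0: a₀ = 13; p₀/q₀ = 13/1; p₀² − 180·q₀² = 169 − 180 = -11.
  k = 1: m = 13, d = 11, a = ⌊(13 + 13)/11⌋ = 2; p/q = (2·13 + 1)/(2·1 + 0) = 27/2; p² − 180·q² = 729 − 720 = 9.
  k = 2: m = 9, d = 9, a = ⌊(13 + 9)/9⌋ = 2; p/q = (2·27 + 13)/(2·2 + 1) = 67/5; p² − 180·q² = 4489 − 4500 = -11.
  k = 3: m = 9, d = 11, a = ⌊(13 + 9)/11⌋ = 2; p/q = (2·67 + 27)/(2·5 + 2) = 161/12; p² − 180·q² = 25921 − 25920 = 1.
  The first convergent with p² − 180·q² = 1 gives the fundamental solution (x₁, y₁) = (161, 12).
Step 2: Apply the recurrence (x_{n+1}, y_{n+1}) = (x₁x_n + 180y₁y_n, x₁y_n + y₁x_n) repeatedly.
  From (x_1, y_1) = (161, 12): x_2 = 161·161 + 180·12·12 = 51841; y_2 = 161·12 + 12·161 = 3864.
Step 3: Verify x_2² - 180·y_2² = 2687489281 - 2687489280 = 1 (should be 1). ✓

(x_1, y_1) = (161, 12); (x_2, y_2) = (51841, 3864).


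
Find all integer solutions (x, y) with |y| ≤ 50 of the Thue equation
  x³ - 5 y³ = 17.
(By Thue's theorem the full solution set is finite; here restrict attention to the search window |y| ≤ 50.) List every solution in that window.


The equation is x³ - 5y³ = 17. For fixed y, x³ = 5·y³ + 17, so a solution requires the RHS to be a perfect cube.
Strategy: iterate y from -50 to 50, compute RHS = 5·y³ + 17, and check whether it is a (positive or negative) perfect cube.
Check small values of y:
  y = 0: RHS = 17 is not a perfect cube.
  y = 1: RHS = 22 is not a perfect cube.
  y = -1: RHS = 12 is not a perfect cube.
  y = 2: RHS = 57 is not a perfect cube.
  y = -2: RHS = -23 is not a perfect cube.
  y = 3: RHS = 152 is not a perfect cube.
  y = -3: RHS = -118 is not a perfect cube.
Continuing the search up to |y| = 50 finds no solutions either.
No (x, y) in the scanned range satisfies the equation.

No integer solutions with |y| ≤ 50.


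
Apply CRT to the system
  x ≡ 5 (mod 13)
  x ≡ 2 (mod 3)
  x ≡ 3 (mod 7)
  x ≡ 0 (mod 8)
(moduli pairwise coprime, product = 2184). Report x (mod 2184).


Product of moduli M = 13 · 3 · 7 · 8 = 2184.
Merge one congruence at a time:
  Start: x ≡ 5 (mod 13).
  Combine with x ≡ 2 (mod 3); new modulus lcm = 39.
    Write x = 5 + 13·t and substitute into x ≡ 2 (mod 3): 13·t ≡ 2 − 5 = -3 (mod 3).
    Reduce coefficients mod 3: 1·t ≡ 0 (mod 3).
    So t ≡ 0 (mod 3).
    Then x = 5 + 13·0 = 5, valid modulo lcm(13, 3) = 39: x ≡ 5 (mod 39).
  Combine with x ≡ 3 (mod 7); new modulus lcm = 273.
    Write x = 5 + 39·t and substitute into x ≡ 3 (mod 7): 39·t ≡ 3 − 5 = -2 (mod 7).
    Reduce coefficients mod 7: 4·t ≡ 5 (mod 7).
    The inverse of 4 mod 7 is 2 (since 4·2 = 8 = 1·7 + 1), so t ≡ 2·5 = 10 ≡ 3 (mod 7).
    Then x = 5 + 39·3 = 122, valid modulo lcm(39, 7) = 273: x ≡ 122 (mod 273).
  Combine with x ≡ 0 (mod 8); new modulus lcm = 2184.
    Write x = 122 + 273·t and substitute into x ≡ 0 (mod 8): 273·t ≡ 0 − 122 = -122 (mod 8).
    Reduce coefficients mod 8: 1·t ≡ 6 (mod 8).
    So t ≡ 6 (mod 8).
    Then x = 122 + 273·6 = 1760, valid modulo lcm(273, 8) = 2184: x ≡ 1760 (mod 2184).
Verify against each original: 1760 mod 13 = 5, 1760 mod 3 = 2, 1760 mod 7 = 3, 1760 mod 8 = 0.

x ≡ 1760 (mod 2184).


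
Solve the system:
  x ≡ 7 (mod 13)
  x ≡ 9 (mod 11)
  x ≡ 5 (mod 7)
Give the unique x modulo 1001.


Moduli 13, 11, 7 are pairwise coprime; by CRT there is a unique solution modulo M = 13 · 11 · 7 = 1001.
Solve pairwise, accumulating the modulus:
  Start with x ≡ 7 (mod 13).
  Combine with x ≡ 9 (mod 11): since gcd(13, 11) = 1, we get a unique residue mod 143.
    Write x = 7 + 13·t and substitute into x ≡ 9 (mod 11): 13·t ≡ 9 − 7 = 2 (mod 11).
    Reduce coefficients mod 11: 2·t ≡ 2 (mod 11).
    The inverse of 2 mod 11 is 6 (since 2·6 = 12 = 1·11 + 1), so t ≡ 6·2 = 12 ≡ 1 (mod 11).
    Then x = 7 + 13·1 = 20, valid modulo lcm(13, 11) = 143: x ≡ 20 (mod 143).
  Combine with x ≡ 5 (mod 7): since gcd(143, 7) = 1, we get a unique residue mod 1001.
    Write x = 20 + 143·t and substitute into x ≡ 5 (mod 7): 143·t ≡ 5 − 20 = -15 (mod 7).
    Reduce coefficients mod 7: 3·t ≡ 6 (mod 7).
    The inverse of 3 mod 7 is 5 (since 3·5 = 15 = 2·7 + 1), so t ≡ 5·6 = 30 ≡ 2 (mod 7).
    Then x = 20 + 143·2 = 306, valid modulo lcm(143, 7) = 1001: x ≡ 306 (mod 1001).
Verify: 306 mod 13 = 7 ✓, 306 mod 11 = 9 ✓, 306 mod 7 = 5 ✓.

x ≡ 306 (mod 1001).


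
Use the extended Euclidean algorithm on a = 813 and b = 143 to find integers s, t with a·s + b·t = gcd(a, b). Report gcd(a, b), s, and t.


Euclidean algorithm on (813, 143) — divide until remainder is 0:
  813 = 5 · 143 + 98
  143 = 1 · 98 + 45
  98 = 2 · 45 + 8
  45 = 5 · 8 + 5
  8 = 1 · 5 + 3
  5 = 1 · 3 + 2
  3 = 1 · 2 + 1
  2 = 2 · 1 + 0
gcd(813, 143) = 1.
Track Bezout coefficients alongside the remainders: start with r₀ = 813 = a·1 + b·0 (s = 1, t = 0) and r₁ = 143 = a·0 + b·1 (s = 0, t = 1); each new remainder r_{k+1} = r_{k-1} − q_k·r_k inherits s_{k+1} = s_{k-1} − q_k·s_k, t_{k+1} = t_{k-1} − q_k·t_k, so r_k = a·s_k + b·t_k at every step:
  q = 5: r = 98, s = 1 − 5·0 = 1, t = 0 − 5·1 = -5  (check: 813·1 + 143·(-5) = 98)
  q = 1: r = 45, s = 0 − 1·1 = -1, t = 1 − 1·(-5) = 6  (check: 813·(-1) + 143·6 = 45)
  q = 2: r = 8, s = 1 − 2·(-1) = 3, t = -5 − 2·6 = -17  (check: 813·3 + 143·(-17) = 8)
  q = 5: r = 5, s = -1 − 5·3 = -16, t = 6 − 5·(-17) = 91  (check: 813·(-16) + 143·91 = 5)
  q = 1: r = 3, s = 3 − 1·(-16) = 19, t = -17 − 1·91 = -108  (check: 813·19 + 143·(-108) = 3)
  q = 1: r = 2, s = -16 − 1·19 = -35, t = 91 − 1·(-108) = 199  (check: 813·(-35) + 143·199 = 2)
  q = 1: r = 1, s = 19 − 1·(-35) = 54, t = -108 − 1·199 = -307  (check: 813·54 + 143·(-307) = 1)
The row with r = 1 (the gcd) gives the Bezout coefficients s = 54, t = -307.
Result: 813 · (54) + 143 · (-307) = 1.

gcd(813, 143) = 1; s = 54, t = -307 (check: 813·54 + 143·(-307) = 1).


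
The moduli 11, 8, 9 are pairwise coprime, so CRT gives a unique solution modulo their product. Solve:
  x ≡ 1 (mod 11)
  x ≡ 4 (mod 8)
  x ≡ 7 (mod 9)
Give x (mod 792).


Moduli 11, 8, 9 are pairwise coprime; by CRT there is a unique solution modulo M = 11 · 8 · 9 = 792.
Solve pairwise, accumulating the modulus:
  Start with x ≡ 1 (mod 11).
  Combine with x ≡ 4 (mod 8): since gcd(11, 8) = 1, we get a unique residue mod 88.
    Write x = 1 + 11·t and substitute into x ≡ 4 (mod 8): 11·t ≡ 4 − 1 = 3 (mod 8).
    Reduce coefficients mod 8: 3·t ≡ 3 (mod 8).
    The inverse of 3 mod 8 is 3 (since 3·3 = 9 = 1·8 + 1), so t ≡ 3·3 = 9 ≡ 1 (mod 8).
    Then x = 1 + 11·1 = 12, valid modulo lcm(11, 8) = 88: x ≡ 12 (mod 88).
  Combine with x ≡ 7 (mod 9): since gcd(88, 9) = 1, we get a unique residue mod 792.
    Write x = 12 + 88·t and substitute into x ≡ 7 (mod 9): 88·t ≡ 7 − 12 = -5 (mod 9).
    Reduce coefficients mod 9: 7·t ≡ 4 (mod 9).
    The inverse of 7 mod 9 is 4 (since 7·4 = 28 = 3·9 + 1), so t ≡ 4·4 = 16 ≡ 7 (mod 9).
    Then x = 12 + 88·7 = 628, valid modulo lcm(88, 9) = 792: x ≡ 628 (mod 792).
Verify: 628 mod 11 = 1 ✓, 628 mod 8 = 4 ✓, 628 mod 9 = 7 ✓.

x ≡ 628 (mod 792).


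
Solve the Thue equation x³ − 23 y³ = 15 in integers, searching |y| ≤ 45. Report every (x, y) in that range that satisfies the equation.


The equation is x³ - 23y³ = 15. For fixed y, x³ = 23·y³ + 15, so a solution requires the RHS to be a perfect cube.
Strategy: iterate y from -45 to 45, compute RHS = 23·y³ + 15, and check whether it is a (positive or negative) perfect cube.
Check small values of y:
  y = 0: RHS = 15 is not a perfect cube.
  y = 1: RHS = 38 is not a perfect cube.
  y = -1: RHS = -8 = (-2)³ ⇒ x = -2 works.
  y = 2: RHS = 199 is not a perfect cube.
  y = -2: RHS = -169 is not a perfect cube.
  y = 3: RHS = 636 is not a perfect cube.
  y = -3: RHS = -606 is not a perfect cube.
Continuing the search up to |y| = 45 finds no further solutions beyond those listed.
Collected solutions: (-2, -1).

Solutions (with |y| ≤ 45): (-2, -1).


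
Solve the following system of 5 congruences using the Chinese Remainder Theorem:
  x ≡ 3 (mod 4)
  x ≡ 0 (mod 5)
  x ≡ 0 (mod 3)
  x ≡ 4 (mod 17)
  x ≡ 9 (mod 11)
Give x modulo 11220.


Product of moduli M = 4 · 5 · 3 · 17 · 11 = 11220.
Merge one congruence at a time:
  Start: x ≡ 3 (mod 4).
  Combine with x ≡ 0 (mod 5); new modulus lcm = 20.
    Write x = 3 + 4·t and substitute into x ≡ 0 (mod 5): 4·t ≡ 0 − 3 = -3 (mod 5).
    Reduce coefficients mod 5: 4·t ≡ 2 (mod 5).
    The inverse of 4 mod 5 is 4 (since 4·4 = 16 = 3·5 + 1), so t ≡ 4·2 = 8 ≡ 3 (mod 5).
    Then x = 3 + 4·3 = 15, valid modulo lcm(4, 5) = 20: x ≡ 15 (mod 20).
  Combine with x ≡ 0 (mod 3); new modulus lcm = 60.
    Write x = 15 + 20·t and substitute into x ≡ 0 (mod 3): 20·t ≡ 0 − 15 = -15 (mod 3).
    Reduce coefficients mod 3: 2·t ≡ 0 (mod 3).
    The inverse of 2 mod 3 is 2 (since 2·2 = 4 = 1·3 + 1), so t ≡ 2·0 = 0 ≡ 0 (mod 3).
    Then x = 15 + 20·0 = 15, valid modulo lcm(20, 3) = 60: x ≡ 15 (mod 60).
  Combine with x ≡ 4 (mod 17); new modulus lcm = 1020.
    Write x = 15 + 60·t and substitute into x ≡ 4 (mod 17): 60·t ≡ 4 − 15 = -11 (mod 17).
    Reduce coefficients mod 17: 9·t ≡ 6 (mod 17).
    The inverse of 9 mod 17 is 2 (since 9·2 = 18 = 1·17 + 1), so t ≡ 2·6 = 12 ≡ 12 (mod 17).
    Then x = 15 + 60·12 = 735, valid modulo lcm(60, 17) = 1020: x ≡ 735 (mod 1020).
  Combine with x ≡ 9 (mod 11); new modulus lcm = 11220.
    Write x = 735 + 1020·t and substitute into x ≡ 9 (mod 11): 1020·t ≡ 9 − 735 = -726 (mod 11).
    Reduce coefficients mod 11: 8·t ≡ 0 (mod 11).
    The inverse of 8 mod 11 is 7 (since 8·7 = 56 = 5·11 + 1), so t ≡ 7·0 = 0 ≡ 0 (mod 11).
    Then x = 735 + 1020·0 = 735, valid modulo lcm(1020, 11) = 11220: x ≡ 735 (mod 11220).
Verify against each original: 735 mod 4 = 3, 735 mod 5 = 0, 735 mod 3 = 0, 735 mod 17 = 4, 735 mod 11 = 9.

x ≡ 735 (mod 11220).


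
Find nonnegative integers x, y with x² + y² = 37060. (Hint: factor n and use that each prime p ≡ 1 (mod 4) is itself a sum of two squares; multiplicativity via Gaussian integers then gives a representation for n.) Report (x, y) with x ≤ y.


Step 1: Factor n = 37060 = 2^2 · 5 · 17 · 109.
Step 2: Check the mod-4 condition on each prime factor: 2 = 2 (special); 5 ≡ 1 (mod 4), exponent 1; 17 ≡ 1 (mod 4), exponent 1; 109 ≡ 1 (mod 4), exponent 1.
All primes ≡ 3 (mod 4) appear to even exponent (or don't appear), so by the two-squares theorem n IS expressible as a sum of two squares.
Step 3: Build a representation. Group n = k² · m with k = 2 and m = 5 · 17 · 109 = 9265 (a product of primes ≡ 1 (mod 4)); a representation of m scales to one of n via (k·x)² + (k·y)² = k²(x² + y²). Each prime p ≡ 1 (mod 4) is itself a sum of two squares; find a² by testing p − a² for a perfect square:
  5: 5 − 1² = 4 = 2² ⇒ 5 = 1² + 2².
  17: 17 − 1² = 16 = 4² ⇒ 17 = 1² + 4².
  109: 109 − 1² = 108, 109 − 2² = 105, 109 − 3² = 100 = 10² ⇒ 109 = 3² + 10².
  Combine using the Brahmagupta–Fibonacci identity (a² + b²)(c² + d²) = (ac − bd)² + (ad + bc)² = (ac + bd)² + (ad − bc)²:
  5 · 17 = 85: from (1² + 2²)(1² + 4²), take (1·1 − 2·4, 1·4 + 2·1) = (1 − 8, 4 + 2) = (-7, 6); dropping signs (only squares matter) gives (7, 6); check 7² + 6² = 49 + 36 = 85 ✓.
  85 · 109 = 9265: from (7² + 6²)(3² + 10²), take (7·3 − 6·10, 7·10 + 6·3) = (21 − 60, 70 + 18) = (-39, 88); dropping signs (only squares matter) gives (39, 88); check 39² + 88² = 1521 + 7744 = 9265 ✓.
  Scale by k = 2: (2·39, 2·88) = (78, 176).
Step 4: Order so x ≤ y and verify: 78² + 176² = 6084 + 30976 = 37060 = n. ✓

n = 37060 = 78² + 176² (one valid representation with x ≤ y).
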